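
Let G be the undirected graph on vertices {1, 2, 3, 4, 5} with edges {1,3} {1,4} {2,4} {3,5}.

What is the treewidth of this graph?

1

A width-1 tree decomposition is:
Bags: B1 = {2, 4}  B2 = {1, 4}  B3 = {1, 3}  B4 = {3, 5}
Tree: B1–B2, B2–B3, B3–B4
The largest bag has 2 vertices, giving width 1; this decomposition certifies tw(G) ≤ 1. G has an edge, so its treewidth is at least 1. The upper and lower bounds meet at 1, so that is the treewidth.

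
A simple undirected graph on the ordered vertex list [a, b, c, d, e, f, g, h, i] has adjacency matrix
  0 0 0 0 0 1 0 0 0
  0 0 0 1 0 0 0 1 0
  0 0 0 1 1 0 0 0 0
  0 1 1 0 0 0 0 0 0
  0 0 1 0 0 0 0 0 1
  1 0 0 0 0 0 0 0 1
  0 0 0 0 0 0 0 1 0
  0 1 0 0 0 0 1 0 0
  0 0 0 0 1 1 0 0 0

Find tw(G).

A width-1 tree decomposition is:
Bags: B1 = {a, f}  B2 = {f, i}  B3 = {e, i}  B4 = {c, e}  B5 = {c, d}  B6 = {b, d}  B7 = {b, h}  B8 = {g, h}
Tree: B1–B2, B2–B3, B3–B4, B4–B5, B5–B6, B6–B7, B7–B8
Each bag holds 2 vertices, so the decomposition has width 1, which upper-bounds the treewidth. Any graph with an edge has treewidth ≥ 1, and G has the edge a–f. Therefore the treewidth is 1.

1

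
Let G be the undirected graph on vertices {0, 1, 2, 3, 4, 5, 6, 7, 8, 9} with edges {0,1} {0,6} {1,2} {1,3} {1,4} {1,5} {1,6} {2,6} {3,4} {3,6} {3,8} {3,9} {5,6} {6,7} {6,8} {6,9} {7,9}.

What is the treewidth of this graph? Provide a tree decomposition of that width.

Treewidth 2.
One optimal decomposition is:
Bags: B1 = {0, 1, 6}  B2 = {1, 3, 6}  B3 = {3, 6, 9}  B4 = {1, 3, 4}  B5 = {1, 5, 6}  B6 = {6, 7, 9}  B7 = {1, 2, 6}  B8 = {3, 6, 8}
Tree: B1–B2, B2–B3, B2–B4, B1–B5, B3–B6, B5–B7, B3–B8

Every bag has size at most 3, so the width is 3 − 1 = 2 and tw(G) ≤ 2. Conversely, {1, 3, 4} is a clique of size 3, and the vertices of any clique must share a bag in every tree decomposition; so some bag has ≥ 3 vertices and tw(G) ≥ 2. The upper and lower bounds meet at 2, so that is the treewidth.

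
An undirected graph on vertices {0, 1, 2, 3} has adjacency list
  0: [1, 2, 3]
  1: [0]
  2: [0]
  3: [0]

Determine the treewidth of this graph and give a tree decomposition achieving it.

Treewidth 1.
One optimal decomposition is:
Bags: B1 = {0, 2}  B2 = {0, 1}  B3 = {0, 3}
Tree: B1–B2, B2–B3

Each bag holds 2 vertices, so the decomposition has width 1, which upper-bounds the treewidth. G has an edge, so its treewidth is at least 1. Therefore the treewidth is 1.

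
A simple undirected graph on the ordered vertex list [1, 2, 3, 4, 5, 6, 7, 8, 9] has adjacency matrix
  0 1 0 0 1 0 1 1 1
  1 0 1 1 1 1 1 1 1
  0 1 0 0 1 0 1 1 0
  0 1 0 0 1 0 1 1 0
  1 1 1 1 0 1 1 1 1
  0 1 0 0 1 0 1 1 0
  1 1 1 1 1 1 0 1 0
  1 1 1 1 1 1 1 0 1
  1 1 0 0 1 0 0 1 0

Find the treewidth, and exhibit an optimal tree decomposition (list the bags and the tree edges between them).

The largest bag has 5 vertices, giving width 4; this decomposition certifies tw(G) ≤ 4. On the other hand G contains the 5-clique {1, 2, 5, 8, 9}. A clique must lie in a single bag of any decomposition, so no decomposition can have width below 4. The upper and lower bounds meet at 4, so that is the treewidth.

Treewidth 4.
One such decomposition:
Bags: B1 = {1, 2, 5, 7, 8}  B2 = {2, 5, 6, 7, 8}  B3 = {2, 3, 5, 7, 8}  B4 = {2, 4, 5, 7, 8}  B5 = {1, 2, 5, 8, 9}
Tree: B1–B2, B2–B3, B1–B4, B1–B5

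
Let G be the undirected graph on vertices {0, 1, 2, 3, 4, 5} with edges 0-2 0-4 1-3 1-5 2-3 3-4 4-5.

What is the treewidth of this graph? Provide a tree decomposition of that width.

The largest bag has 3 vertices, giving width 2; this decomposition certifies tw(G) ≤ 2. The edges 2–0–4–3–2 form a cycle, so G is not a tree and its treewidth is at least 2. Hence tw(G) = 2 exactly.

Treewidth 2.
Bags: B1 = {0, 2, 3}  B2 = {0, 3, 4}  B3 = {1, 3, 4}  B4 = {1, 4, 5}
Tree: B1–B2, B2–B3, B3–B4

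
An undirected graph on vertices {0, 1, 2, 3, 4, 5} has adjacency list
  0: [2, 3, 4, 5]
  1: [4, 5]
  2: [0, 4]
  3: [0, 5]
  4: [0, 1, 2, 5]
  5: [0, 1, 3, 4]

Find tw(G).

2

A width-2 tree decomposition is:
Bags: B1 = {0, 2, 4}  B2 = {0, 4, 5}  B3 = {0, 3, 5}  B4 = {1, 4, 5}
Tree: B1–B2, B2–B3, B2–B4
Each bag holds 3 vertices, so the decomposition has width 2, which upper-bounds the treewidth. For the lower bound, the 3 vertices {0, 3, 5} are pairwise adjacent, and any tree decomposition puts a clique entirely inside one bag — forcing width ≥ 2. Combining the bounds, tw(G) = 2.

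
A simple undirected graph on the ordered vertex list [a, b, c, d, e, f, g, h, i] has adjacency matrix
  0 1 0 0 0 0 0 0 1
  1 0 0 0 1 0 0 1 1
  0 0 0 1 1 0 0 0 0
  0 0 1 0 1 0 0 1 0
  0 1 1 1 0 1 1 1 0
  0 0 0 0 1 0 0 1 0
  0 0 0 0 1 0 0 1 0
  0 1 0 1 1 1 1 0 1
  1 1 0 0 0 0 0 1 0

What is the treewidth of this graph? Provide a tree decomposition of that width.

Treewidth 2.
One optimal decomposition is:
Bags: B1 = {b, e, h}  B2 = {d, e, h}  B3 = {e, f, h}  B4 = {b, h, i}  B5 = {e, g, h}  B6 = {a, b, i}  B7 = {c, d, e}
Tree: B1–B2, B1–B3, B1–B4, B2–B5, B4–B6, B2–B7

Every bag has size at most 3, so the width is 3 − 1 = 2 and tw(G) ≤ 2. Conversely, {d, e, h} is a clique of size 3, and the vertices of any clique must share a bag in every tree decomposition; so some bag has ≥ 3 vertices and tw(G) ≥ 2. Combining the bounds, tw(G) = 2.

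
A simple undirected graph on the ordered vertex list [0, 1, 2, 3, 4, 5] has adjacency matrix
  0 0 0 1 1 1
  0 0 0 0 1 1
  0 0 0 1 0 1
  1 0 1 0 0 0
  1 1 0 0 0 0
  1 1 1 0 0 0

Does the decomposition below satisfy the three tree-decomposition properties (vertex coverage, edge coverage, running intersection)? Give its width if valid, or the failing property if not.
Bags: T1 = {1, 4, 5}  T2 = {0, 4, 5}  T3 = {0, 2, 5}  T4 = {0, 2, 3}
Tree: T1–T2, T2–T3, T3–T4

Vertex coverage: the bags together contain {0, 1, 2, 3, 4, 5}, the full vertex set. Edge coverage: each edge of G has both endpoints in at least one bag. Running intersection: for every vertex, the bags containing it form a connected subtree. All three properties hold, so this is a valid tree decomposition of width max|bag| − 1 = 2, and hence tw(G) ≤ 2.

Yes; width 2.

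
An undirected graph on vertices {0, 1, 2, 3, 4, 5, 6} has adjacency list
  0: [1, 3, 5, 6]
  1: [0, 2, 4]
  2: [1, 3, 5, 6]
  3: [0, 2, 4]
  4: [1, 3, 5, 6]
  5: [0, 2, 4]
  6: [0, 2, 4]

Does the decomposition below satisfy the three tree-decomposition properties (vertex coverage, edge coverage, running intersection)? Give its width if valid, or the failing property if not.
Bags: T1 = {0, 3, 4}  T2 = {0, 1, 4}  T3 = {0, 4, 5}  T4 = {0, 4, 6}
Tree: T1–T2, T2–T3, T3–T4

No — vertex 2 appears in no bag.

A tree decomposition must satisfy three properties: every vertex lies in some bag; for every edge, both endpoints lie together in some bag; and for every vertex, the bags containing it form a connected subtree. Here vertex 2 appears in no bag, so the decomposition is invalid.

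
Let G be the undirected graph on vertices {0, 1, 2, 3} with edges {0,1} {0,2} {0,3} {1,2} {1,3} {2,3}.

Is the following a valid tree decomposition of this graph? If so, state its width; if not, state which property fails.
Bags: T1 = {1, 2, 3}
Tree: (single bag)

No — vertex 0 appears in no bag.

A tree decomposition must satisfy three properties: every vertex lies in some bag; for every edge, both endpoints lie together in some bag; and for every vertex, the bags containing it form a connected subtree. Here vertex 0 appears in no bag, so the decomposition is invalid.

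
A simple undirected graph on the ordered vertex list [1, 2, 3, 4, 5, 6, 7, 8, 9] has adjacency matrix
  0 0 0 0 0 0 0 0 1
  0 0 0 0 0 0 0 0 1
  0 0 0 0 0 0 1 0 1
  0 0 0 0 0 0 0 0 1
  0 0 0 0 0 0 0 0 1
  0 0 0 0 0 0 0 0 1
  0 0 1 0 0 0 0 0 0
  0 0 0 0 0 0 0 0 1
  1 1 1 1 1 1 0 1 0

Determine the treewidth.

A width-1 tree decomposition is:
Bags: B1 = {5, 9}  B2 = {2, 9}  B3 = {6, 9}  B4 = {8, 9}  B5 = {3, 9}  B6 = {1, 9}  B7 = {3, 7}  B8 = {4, 9}
Tree: B1–B2, B1–B3, B1–B4, B4–B5, B1–B6, B5–B7, B3–B8
Each bag holds 2 vertices, so the decomposition has width 1, which upper-bounds the treewidth. Any graph with an edge has treewidth ≥ 1, and G has the edge 9–5. The upper and lower bounds meet at 1, so that is the treewidth.

1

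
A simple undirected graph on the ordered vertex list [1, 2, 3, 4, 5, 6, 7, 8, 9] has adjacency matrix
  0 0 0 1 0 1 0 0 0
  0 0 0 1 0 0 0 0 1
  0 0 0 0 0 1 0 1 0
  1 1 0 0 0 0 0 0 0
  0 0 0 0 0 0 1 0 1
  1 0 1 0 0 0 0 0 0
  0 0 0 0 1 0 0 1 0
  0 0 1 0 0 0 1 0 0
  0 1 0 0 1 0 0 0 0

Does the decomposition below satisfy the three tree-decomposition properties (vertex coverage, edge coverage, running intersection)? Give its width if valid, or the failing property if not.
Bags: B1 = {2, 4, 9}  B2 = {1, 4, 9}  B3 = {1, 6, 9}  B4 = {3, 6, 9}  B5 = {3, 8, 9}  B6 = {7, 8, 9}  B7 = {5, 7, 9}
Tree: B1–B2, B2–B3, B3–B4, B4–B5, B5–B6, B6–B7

Every vertex of G appears in some bag (union = {1, 2, 3, 4, 5, 6, 7, 8, 9}); every edge is covered by a bag; and for each vertex v the set of bags containing v is connected in the bag tree. The decomposition is therefore valid. The largest bag has 3 vertices, so the width is 2.

Yes; width 2.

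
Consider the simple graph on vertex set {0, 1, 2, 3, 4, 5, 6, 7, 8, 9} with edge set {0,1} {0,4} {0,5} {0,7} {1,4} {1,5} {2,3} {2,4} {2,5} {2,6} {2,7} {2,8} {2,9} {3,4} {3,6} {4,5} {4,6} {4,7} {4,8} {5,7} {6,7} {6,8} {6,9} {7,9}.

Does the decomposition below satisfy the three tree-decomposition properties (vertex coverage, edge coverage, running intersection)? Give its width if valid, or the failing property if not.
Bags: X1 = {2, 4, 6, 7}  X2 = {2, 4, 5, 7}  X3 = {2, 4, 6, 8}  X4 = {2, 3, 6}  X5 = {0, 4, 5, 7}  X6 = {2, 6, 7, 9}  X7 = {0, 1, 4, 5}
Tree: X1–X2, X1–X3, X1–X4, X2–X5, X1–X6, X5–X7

No — edge (4,3) lies in no bag.

A tree decomposition must satisfy three properties: every vertex lies in some bag; for every edge, both endpoints lie together in some bag; and for every vertex, the bags containing it form a connected subtree. Here edge (4,3) lies in no bag, so the decomposition is invalid.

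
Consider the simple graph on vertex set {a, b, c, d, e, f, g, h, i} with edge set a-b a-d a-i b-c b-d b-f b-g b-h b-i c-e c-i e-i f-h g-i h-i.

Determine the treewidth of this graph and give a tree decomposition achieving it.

Treewidth 2.
One optimal decomposition is:
Bags: B1 = {b, h, i}  B2 = {a, b, i}  B3 = {b, c, i}  B4 = {b, g, i}  B5 = {a, b, d}  B6 = {b, f, h}  B7 = {c, e, i}
Tree: B1–B2, B1–B3, B3–B4, B2–B5, B1–B6, B3–B7

Each bag holds 3 vertices, so the decomposition has width 2, which upper-bounds the treewidth. For the lower bound, the 3 vertices {c, e, i} are pairwise adjacent, and any tree decomposition puts a clique entirely inside one bag — forcing width ≥ 2. Combining the bounds, tw(G) = 2.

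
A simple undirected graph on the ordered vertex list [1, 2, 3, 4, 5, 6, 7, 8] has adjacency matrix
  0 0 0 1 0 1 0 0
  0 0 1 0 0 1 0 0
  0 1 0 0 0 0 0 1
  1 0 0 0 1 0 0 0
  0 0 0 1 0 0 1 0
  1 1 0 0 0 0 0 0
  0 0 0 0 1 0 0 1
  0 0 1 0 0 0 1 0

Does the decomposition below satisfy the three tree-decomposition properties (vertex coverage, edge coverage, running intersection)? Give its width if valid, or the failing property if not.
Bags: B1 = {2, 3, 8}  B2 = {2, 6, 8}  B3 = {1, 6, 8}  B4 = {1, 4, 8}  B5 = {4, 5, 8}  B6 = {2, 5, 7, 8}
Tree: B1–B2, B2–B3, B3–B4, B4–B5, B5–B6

No — bags containing vertex 2 are not connected in the tree.

A tree decomposition must satisfy three properties: every vertex lies in some bag; for every edge, both endpoints lie together in some bag; and for every vertex, the bags containing it form a connected subtree. Here bags containing vertex 2 are not connected in the tree, so the decomposition is invalid.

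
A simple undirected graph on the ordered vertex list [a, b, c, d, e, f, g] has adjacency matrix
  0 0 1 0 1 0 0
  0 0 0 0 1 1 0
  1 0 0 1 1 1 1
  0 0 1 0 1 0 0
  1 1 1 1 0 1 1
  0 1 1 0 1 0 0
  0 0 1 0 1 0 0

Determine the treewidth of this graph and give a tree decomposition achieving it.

Treewidth 2.
Bags: B1 = {c, e, g}  B2 = {c, e, f}  B3 = {c, d, e}  B4 = {a, c, e}  B5 = {b, e, f}
Tree: B1–B2, B2–B3, B1–B4, B2–B5

The largest bag has 3 vertices, giving width 2; this decomposition certifies tw(G) ≤ 2. For the lower bound, the 3 vertices {c, d, e} are pairwise adjacent, and any tree decomposition puts a clique entirely inside one bag — forcing width ≥ 2. The upper and lower bounds meet at 2, so that is the treewidth.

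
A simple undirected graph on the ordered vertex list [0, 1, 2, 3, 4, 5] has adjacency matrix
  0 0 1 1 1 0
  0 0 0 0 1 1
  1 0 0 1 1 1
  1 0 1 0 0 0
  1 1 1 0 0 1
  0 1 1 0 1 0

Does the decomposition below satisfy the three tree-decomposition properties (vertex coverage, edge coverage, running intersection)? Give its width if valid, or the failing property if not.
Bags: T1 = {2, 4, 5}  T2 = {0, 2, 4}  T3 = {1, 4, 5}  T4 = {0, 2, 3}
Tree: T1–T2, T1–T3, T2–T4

Vertex coverage: the bags together contain {0, 1, 2, 3, 4, 5}, the full vertex set. Edge coverage: each edge of G has both endpoints in at least one bag. Running intersection: for every vertex, the bags containing it form a connected subtree. All three properties hold, so this is a valid tree decomposition of width max|bag| − 1 = 2, and hence tw(G) ≤ 2.

Yes; width 2.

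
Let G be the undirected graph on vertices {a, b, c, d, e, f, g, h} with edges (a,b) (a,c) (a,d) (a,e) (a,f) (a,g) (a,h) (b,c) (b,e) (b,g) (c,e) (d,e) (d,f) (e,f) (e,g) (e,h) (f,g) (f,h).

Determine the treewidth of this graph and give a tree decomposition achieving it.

Treewidth 3.
One optimal decomposition is:
Bags: B1 = {a, e, f, g}  B2 = {a, b, e, g}  B3 = {a, b, c, e}  B4 = {a, e, f, h}  B5 = {a, d, e, f}
Tree: B1–B2, B2–B3, B1–B4, B1–B5

The largest bag has 4 vertices, giving width 3; this decomposition certifies tw(G) ≤ 3. On the other hand G contains the 4-clique {a, b, c, e}. A clique must lie in a single bag of any decomposition, so no decomposition can have width below 3. Hence tw(G) = 3 exactly.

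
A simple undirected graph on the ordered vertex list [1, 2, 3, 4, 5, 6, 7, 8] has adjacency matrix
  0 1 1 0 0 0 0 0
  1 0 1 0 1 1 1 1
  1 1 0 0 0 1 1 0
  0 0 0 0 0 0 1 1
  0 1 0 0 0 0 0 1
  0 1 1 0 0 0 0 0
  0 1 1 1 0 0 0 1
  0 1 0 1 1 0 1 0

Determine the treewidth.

2

A width-2 tree decomposition is:
Bags: B1 = {2, 7, 8}  B2 = {2, 3, 7}  B3 = {2, 3, 6}  B4 = {4, 7, 8}  B5 = {2, 5, 8}  B6 = {1, 2, 3}
Tree: B1–B2, B2–B3, B1–B4, B1–B5, B2–B6
The largest bag has 3 vertices, giving width 2; this decomposition certifies tw(G) ≤ 2. Conversely, {2, 5, 8} is a clique of size 3, and the vertices of any clique must share a bag in every tree decomposition; so some bag has ≥ 3 vertices and tw(G) ≥ 2. The upper and lower bounds meet at 2, so that is the treewidth.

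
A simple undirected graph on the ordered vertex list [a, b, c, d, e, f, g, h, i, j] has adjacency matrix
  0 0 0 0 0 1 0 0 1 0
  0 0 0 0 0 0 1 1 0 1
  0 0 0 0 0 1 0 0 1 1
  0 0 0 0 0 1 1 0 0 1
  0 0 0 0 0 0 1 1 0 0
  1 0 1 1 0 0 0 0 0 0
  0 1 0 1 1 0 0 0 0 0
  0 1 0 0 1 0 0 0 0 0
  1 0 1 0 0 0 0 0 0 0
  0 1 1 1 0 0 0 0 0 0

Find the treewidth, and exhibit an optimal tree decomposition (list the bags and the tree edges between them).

Every bag has size at most 3, so the width is 3 − 1 = 2 and tw(G) ≤ 2. Since a–i–c–f–a is a cycle in G, G is not acyclic. Forests are exactly the graphs of treewidth ≤ 1, so tw(G) ≥ 2. The upper and lower bounds meet at 2, so that is the treewidth.

Treewidth 2.
One such decomposition:
Bags: B1 = {a, f, i}  B2 = {c, f, i}  B3 = {c, d, f}  B4 = {c, d, j}  B5 = {d, g, j}  B6 = {b, g, j}  B7 = {b, e, g}  B8 = {b, e, h}
Tree: B1–B2, B2–B3, B3–B4, B4–B5, B5–B6, B6–B7, B7–B8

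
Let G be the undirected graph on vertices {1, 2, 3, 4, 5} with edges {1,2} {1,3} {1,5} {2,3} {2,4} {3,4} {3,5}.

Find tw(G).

2

A width-2 tree decomposition is:
Bags: B1 = {1, 2, 3}  B2 = {2, 3, 4}  B3 = {1, 3, 5}
Tree: B1–B2, B1–B3
The largest bag has 3 vertices, giving width 2; this decomposition certifies tw(G) ≤ 2. Conversely, {1, 2, 3} is a clique of size 3, and the vertices of any clique must share a bag in every tree decomposition; so some bag has ≥ 3 vertices and tw(G) ≥ 2. Therefore the treewidth is 2.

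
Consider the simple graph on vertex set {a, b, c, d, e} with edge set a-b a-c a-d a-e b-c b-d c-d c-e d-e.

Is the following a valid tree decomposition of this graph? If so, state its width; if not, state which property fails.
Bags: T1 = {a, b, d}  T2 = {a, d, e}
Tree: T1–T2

A tree decomposition must satisfy three properties: every vertex lies in some bag; for every edge, both endpoints lie together in some bag; and for every vertex, the bags containing it form a connected subtree. Here vertex c appears in no bag, so the decomposition is invalid.

No — vertex c appears in no bag.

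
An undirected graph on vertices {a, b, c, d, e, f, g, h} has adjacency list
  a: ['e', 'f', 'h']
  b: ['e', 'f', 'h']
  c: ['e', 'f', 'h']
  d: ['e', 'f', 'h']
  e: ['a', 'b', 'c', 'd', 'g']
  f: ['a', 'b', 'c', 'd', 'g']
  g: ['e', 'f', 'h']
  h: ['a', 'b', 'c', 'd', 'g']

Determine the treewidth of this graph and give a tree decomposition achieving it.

Treewidth 3.
One optimal decomposition is:
Bags: B1 = {d, e, f, h}  B2 = {a, e, f, h}  B3 = {e, f, g, h}  B4 = {b, e, f, h}  B5 = {c, e, f, h}
Tree: B1–B2, B2–B3, B3–B4, B4–B5

The largest bag has 4 vertices, giving width 3; this decomposition certifies tw(G) ≤ 3. For the lower bound: the 4 vertex sets {d,e}, {a,f}, {h}, {g} are disjoint, each induces a connected subgraph, and every pair is joined by at least one edge of G. Contracting each set to a single vertex therefore yields K_{4} as a minor, and since treewidth is minor-monotone, tw(G) ≥ tw(K_{4}) = 3. Hence tw(G) = 3 exactly.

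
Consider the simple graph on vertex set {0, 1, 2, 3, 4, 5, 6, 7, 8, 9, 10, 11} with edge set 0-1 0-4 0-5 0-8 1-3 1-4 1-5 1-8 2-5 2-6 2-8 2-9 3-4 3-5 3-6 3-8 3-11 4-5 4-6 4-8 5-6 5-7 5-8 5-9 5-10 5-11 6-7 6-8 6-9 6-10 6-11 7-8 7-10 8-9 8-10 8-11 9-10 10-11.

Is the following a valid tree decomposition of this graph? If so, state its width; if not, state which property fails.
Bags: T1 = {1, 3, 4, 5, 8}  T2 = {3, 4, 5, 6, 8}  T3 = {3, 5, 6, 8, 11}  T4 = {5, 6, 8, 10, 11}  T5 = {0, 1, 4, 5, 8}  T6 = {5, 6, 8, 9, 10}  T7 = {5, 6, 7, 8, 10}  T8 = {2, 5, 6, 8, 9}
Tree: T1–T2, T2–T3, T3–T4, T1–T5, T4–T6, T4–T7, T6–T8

Vertex coverage: the bags together contain {0, 1, 2, 3, 4, 5, 6, 7, 8, 9, 10, 11}, the full vertex set. Edge coverage: each edge of G has both endpoints in at least one bag. Running intersection: for every vertex, the bags containing it form a connected subtree. All three properties hold, so this is a valid tree decomposition of width max|bag| − 1 = 4, and hence tw(G) ≤ 4.

Yes; width 4.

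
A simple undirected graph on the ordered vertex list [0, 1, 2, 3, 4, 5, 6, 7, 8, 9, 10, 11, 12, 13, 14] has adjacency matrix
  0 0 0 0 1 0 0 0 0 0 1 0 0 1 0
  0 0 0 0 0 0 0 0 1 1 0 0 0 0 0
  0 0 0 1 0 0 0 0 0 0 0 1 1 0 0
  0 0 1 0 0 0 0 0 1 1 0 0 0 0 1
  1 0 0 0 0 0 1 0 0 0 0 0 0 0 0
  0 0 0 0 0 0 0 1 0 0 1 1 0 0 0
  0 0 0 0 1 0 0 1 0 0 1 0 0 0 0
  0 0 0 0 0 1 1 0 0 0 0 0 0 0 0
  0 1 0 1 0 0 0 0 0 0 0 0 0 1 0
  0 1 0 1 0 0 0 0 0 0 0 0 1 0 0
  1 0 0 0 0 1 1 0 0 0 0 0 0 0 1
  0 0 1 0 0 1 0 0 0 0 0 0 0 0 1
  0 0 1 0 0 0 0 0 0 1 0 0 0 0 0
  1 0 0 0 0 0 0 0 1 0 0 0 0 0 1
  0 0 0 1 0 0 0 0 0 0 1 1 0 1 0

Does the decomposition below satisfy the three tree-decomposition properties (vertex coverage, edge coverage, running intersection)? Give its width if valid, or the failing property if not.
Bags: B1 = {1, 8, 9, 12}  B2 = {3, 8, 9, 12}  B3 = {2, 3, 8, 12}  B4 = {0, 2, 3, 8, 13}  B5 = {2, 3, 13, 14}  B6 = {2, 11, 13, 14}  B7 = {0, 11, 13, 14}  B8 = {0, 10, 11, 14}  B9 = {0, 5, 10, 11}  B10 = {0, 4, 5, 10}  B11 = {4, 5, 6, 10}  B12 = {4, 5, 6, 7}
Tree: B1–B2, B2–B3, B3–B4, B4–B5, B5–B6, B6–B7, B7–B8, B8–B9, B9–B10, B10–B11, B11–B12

A tree decomposition must satisfy three properties: every vertex lies in some bag; for every edge, both endpoints lie together in some bag; and for every vertex, the bags containing it form a connected subtree. Here bags containing vertex 0 are not connected in the tree, so the decomposition is invalid.

No — bags containing vertex 0 are not connected in the tree.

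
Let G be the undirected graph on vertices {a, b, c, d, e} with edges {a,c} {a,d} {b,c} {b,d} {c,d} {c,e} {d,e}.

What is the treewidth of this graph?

A width-2 tree decomposition is:
Bags: B1 = {b, c, d}  B2 = {c, d, e}  B3 = {a, c, d}
Tree: B1–B2, B1–B3
Each bag holds 3 vertices, so the decomposition has width 2, which upper-bounds the treewidth. For the lower bound, the 3 vertices {c, d, e} are pairwise adjacent, and any tree decomposition puts a clique entirely inside one bag — forcing width ≥ 2. Therefore the treewidth is 2.

2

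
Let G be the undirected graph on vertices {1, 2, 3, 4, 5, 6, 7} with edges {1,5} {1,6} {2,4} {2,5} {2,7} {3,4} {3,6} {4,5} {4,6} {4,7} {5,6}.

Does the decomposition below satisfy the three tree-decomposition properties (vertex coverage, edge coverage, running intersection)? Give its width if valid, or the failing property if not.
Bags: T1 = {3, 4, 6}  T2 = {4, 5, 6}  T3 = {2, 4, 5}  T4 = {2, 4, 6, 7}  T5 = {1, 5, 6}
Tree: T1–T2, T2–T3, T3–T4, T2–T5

A tree decomposition must satisfy three properties: every vertex lies in some bag; for every edge, both endpoints lie together in some bag; and for every vertex, the bags containing it form a connected subtree. Here bags containing vertex 6 are not connected in the tree, so the decomposition is invalid.

No — bags containing vertex 6 are not connected in the tree.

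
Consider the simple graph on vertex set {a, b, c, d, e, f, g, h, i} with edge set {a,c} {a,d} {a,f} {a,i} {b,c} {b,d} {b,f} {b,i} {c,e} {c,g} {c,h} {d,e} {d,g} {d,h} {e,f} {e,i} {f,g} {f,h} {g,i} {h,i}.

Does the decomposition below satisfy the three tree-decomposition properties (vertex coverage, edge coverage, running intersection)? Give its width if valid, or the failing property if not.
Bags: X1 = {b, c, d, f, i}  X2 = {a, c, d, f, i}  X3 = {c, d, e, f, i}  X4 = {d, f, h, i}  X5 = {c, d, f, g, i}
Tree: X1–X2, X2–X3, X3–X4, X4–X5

A tree decomposition must satisfy three properties: every vertex lies in some bag; for every edge, both endpoints lie together in some bag; and for every vertex, the bags containing it form a connected subtree. Here edge (c,h) lies in no bag, so the decomposition is invalid.

No — edge (c,h) lies in no bag.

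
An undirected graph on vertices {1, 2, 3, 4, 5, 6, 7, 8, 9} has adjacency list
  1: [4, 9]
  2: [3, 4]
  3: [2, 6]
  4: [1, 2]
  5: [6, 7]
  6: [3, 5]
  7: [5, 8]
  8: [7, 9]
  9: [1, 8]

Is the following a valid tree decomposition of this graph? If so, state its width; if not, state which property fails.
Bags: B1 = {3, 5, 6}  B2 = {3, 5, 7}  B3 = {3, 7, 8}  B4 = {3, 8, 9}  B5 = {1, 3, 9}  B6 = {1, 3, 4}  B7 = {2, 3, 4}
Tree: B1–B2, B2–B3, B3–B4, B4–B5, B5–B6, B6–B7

Every vertex of G appears in some bag (union = {1, 2, 3, 4, 5, 6, 7, 8, 9}); every edge is covered by a bag; and for each vertex v the set of bags containing v is connected in the bag tree. The decomposition is therefore valid. The largest bag has 3 vertices, so the width is 2.

Yes; width 2.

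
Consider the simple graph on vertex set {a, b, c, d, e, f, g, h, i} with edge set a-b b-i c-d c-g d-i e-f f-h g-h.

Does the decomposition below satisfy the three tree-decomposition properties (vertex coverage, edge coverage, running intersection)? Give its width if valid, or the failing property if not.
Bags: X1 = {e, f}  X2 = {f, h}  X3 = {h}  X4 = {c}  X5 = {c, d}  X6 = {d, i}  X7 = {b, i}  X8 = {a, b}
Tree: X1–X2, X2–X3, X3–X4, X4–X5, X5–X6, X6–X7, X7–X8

A tree decomposition must satisfy three properties: every vertex lies in some bag; for every edge, both endpoints lie together in some bag; and for every vertex, the bags containing it form a connected subtree. Here vertex g appears in no bag, so the decomposition is invalid.

No — vertex g appears in no bag.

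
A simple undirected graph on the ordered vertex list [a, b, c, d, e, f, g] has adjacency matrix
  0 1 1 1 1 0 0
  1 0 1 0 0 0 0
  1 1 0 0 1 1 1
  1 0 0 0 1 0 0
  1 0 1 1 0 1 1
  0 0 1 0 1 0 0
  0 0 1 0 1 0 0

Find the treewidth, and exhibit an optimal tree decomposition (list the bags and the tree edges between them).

The largest bag has 3 vertices, giving width 2; this decomposition certifies tw(G) ≤ 2. On the other hand G contains the 3-clique {a, d, e}. A clique must lie in a single bag of any decomposition, so no decomposition can have width below 2. The upper and lower bounds meet at 2, so that is the treewidth.

Treewidth 2.
Bags: B1 = {a, d, e}  B2 = {a, c, e}  B3 = {a, b, c}  B4 = {c, e, g}  B5 = {c, e, f}
Tree: B1–B2, B2–B3, B2–B4, B4–B5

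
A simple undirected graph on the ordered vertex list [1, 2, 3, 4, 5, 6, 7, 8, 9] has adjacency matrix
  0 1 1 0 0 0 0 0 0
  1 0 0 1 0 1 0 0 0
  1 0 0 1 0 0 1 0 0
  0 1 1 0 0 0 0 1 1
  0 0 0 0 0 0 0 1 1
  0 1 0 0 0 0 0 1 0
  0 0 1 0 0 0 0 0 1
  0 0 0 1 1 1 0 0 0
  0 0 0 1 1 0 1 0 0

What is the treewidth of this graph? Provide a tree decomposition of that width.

Treewidth 3.
Bags: B1 = {2, 5, 6, 8}  B2 = {2, 4, 5, 8}  B3 = {2, 4, 5, 9}  B4 = {1, 2, 4, 9}  B5 = {1, 3, 4, 9}  B6 = {1, 3, 7, 9}
Tree: B1–B2, B2–B3, B3–B4, B4–B5, B5–B6

Each bag holds 4 vertices, so the decomposition has width 3, which upper-bounds the treewidth. For the lower bound: the 4 vertex sets {5,6,8}, {2}, {4}, {1,3,7,9} are disjoint, each induces a connected subgraph, and every pair is joined by at least one edge of G. Contracting each set to a single vertex therefore yields K_{4} as a minor, and since treewidth is minor-monotone, tw(G) ≥ tw(K_{4}) = 3. Combining the bounds, tw(G) = 3.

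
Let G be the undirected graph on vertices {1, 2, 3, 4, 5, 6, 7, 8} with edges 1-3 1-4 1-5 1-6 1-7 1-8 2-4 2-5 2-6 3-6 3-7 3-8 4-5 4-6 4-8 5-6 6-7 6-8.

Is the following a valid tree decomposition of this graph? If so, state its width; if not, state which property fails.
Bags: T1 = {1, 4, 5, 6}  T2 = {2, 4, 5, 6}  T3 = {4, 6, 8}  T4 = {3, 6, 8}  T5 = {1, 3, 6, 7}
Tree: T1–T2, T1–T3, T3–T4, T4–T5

A tree decomposition must satisfy three properties: every vertex lies in some bag; for every edge, both endpoints lie together in some bag; and for every vertex, the bags containing it form a connected subtree. Here edge (1,8) lies in no bag, so the decomposition is invalid.

No — edge (1,8) lies in no bag.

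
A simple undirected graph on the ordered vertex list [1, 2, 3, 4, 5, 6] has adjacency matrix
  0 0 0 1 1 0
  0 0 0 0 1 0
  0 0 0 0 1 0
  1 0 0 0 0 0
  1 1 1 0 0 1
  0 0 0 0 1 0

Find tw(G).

1

A width-1 tree decomposition is:
Bags: B1 = {1, 4}  B2 = {1, 5}  B3 = {3, 5}  B4 = {2, 5}  B5 = {5, 6}
Tree: B1–B2, B2–B3, B2–B4, B2–B5
The largest bag has 2 vertices, giving width 1; this decomposition certifies tw(G) ≤ 1. Any graph with an edge has treewidth ≥ 1, and G has the edge 1–4. Combining the bounds, tw(G) = 1.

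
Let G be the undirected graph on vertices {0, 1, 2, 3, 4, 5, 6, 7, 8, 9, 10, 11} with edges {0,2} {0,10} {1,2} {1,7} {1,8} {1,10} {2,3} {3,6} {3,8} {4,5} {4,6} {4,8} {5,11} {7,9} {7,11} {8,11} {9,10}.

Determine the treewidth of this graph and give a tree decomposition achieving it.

Each bag holds 4 vertices, so the decomposition has width 3, which upper-bounds the treewidth. For the lower bound: the 4 vertex sets {0,9,10}, {2}, {1}, {3,7,8,11} are disjoint, each induces a connected subgraph, and every pair is joined by at least one edge of G. Contracting each set to a single vertex therefore yields K_{4} as a minor, and since treewidth is minor-monotone, tw(G) ≥ tw(K_{4}) = 3. Therefore the treewidth is 3.

Treewidth 3.
One such decomposition:
Bags: B1 = {0, 2, 9, 10}  B2 = {1, 2, 9, 10}  B3 = {1, 2, 7, 9}  B4 = {1, 2, 3, 7}  B5 = {1, 3, 7, 8}  B6 = {3, 7, 8, 11}  B7 = {3, 6, 8, 11}  B8 = {4, 6, 8, 11}  B9 = {4, 5, 6, 11}
Tree: B1–B2, B2–B3, B3–B4, B4–B5, B5–B6, B6–B7, B7–B8, B8–B9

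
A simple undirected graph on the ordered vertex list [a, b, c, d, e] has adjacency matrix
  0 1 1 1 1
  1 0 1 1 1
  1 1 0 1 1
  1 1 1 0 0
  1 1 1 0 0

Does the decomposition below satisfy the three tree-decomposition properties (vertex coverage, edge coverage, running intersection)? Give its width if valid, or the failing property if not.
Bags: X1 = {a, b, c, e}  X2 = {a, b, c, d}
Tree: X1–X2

Checking the three conditions: (i) the bags cover all of {a, b, c, d, e}; (ii) for each edge, some bag contains both endpoints; (iii) the bags containing any fixed vertex form a subtree. All hold, so the decomposition is valid with width 4 − 1 = 3.

Yes; width 3.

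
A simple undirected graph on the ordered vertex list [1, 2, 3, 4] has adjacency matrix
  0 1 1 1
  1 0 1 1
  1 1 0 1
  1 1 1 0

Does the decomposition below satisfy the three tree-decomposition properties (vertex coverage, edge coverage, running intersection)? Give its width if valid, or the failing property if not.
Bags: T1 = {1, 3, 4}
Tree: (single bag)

A tree decomposition must satisfy three properties: every vertex lies in some bag; for every edge, both endpoints lie together in some bag; and for every vertex, the bags containing it form a connected subtree. Here vertex 2 appears in no bag, so the decomposition is invalid.

No — vertex 2 appears in no bag.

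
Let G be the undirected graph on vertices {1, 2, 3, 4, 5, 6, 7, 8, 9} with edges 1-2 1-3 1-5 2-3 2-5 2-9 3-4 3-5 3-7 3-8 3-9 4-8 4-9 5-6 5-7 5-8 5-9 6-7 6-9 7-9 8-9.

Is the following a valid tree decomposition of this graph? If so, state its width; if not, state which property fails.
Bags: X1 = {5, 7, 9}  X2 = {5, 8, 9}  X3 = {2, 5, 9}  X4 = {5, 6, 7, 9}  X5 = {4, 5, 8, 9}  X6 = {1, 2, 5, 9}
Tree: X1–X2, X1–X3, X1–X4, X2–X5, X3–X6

No — vertex 3 appears in no bag.

A tree decomposition must satisfy three properties: every vertex lies in some bag; for every edge, both endpoints lie together in some bag; and for every vertex, the bags containing it form a connected subtree. Here vertex 3 appears in no bag, so the decomposition is invalid.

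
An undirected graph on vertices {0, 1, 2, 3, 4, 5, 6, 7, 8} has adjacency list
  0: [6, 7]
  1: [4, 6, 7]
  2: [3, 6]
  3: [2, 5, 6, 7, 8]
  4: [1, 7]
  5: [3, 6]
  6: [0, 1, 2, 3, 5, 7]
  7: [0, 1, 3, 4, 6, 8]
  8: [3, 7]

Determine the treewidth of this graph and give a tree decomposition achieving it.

Treewidth 2.
One such decomposition:
Bags: B1 = {3, 6, 7}  B2 = {0, 6, 7}  B3 = {1, 6, 7}  B4 = {2, 3, 6}  B5 = {1, 4, 7}  B6 = {3, 5, 6}  B7 = {3, 7, 8}
Tree: B1–B2, B2–B3, B1–B4, B3–B5, B4–B6, B1–B7

Each bag holds 3 vertices, so the decomposition has width 2, which upper-bounds the treewidth. For the lower bound, the 3 vertices {3, 7, 8} are pairwise adjacent, and any tree decomposition puts a clique entirely inside one bag — forcing width ≥ 2. The upper and lower bounds meet at 2, so that is the treewidth.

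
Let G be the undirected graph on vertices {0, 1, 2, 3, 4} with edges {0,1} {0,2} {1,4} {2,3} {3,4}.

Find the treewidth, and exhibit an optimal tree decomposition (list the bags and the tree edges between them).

Treewidth 2.
Bags: B1 = {0, 1, 2}  B2 = {1, 2, 3}  B3 = {1, 3, 4}
Tree: B1–B2, B2–B3

Each bag holds 3 vertices, so the decomposition has width 2, which upper-bounds the treewidth. For the lower bound, G contains the cycle 1–0–2–3–4–1, so G is not a forest; only forests have treewidth ≤ 1, hence tw(G) ≥ 2. Therefore the treewidth is 2.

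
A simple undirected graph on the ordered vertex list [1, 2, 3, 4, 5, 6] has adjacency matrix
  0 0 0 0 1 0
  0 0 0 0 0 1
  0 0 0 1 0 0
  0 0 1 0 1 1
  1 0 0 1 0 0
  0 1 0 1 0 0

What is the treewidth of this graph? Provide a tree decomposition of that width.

Treewidth 1.
One such decomposition:
Bags: B1 = {3, 4}  B2 = {4, 6}  B3 = {4, 5}  B4 = {2, 6}  B5 = {1, 5}
Tree: B1–B2, B2–B3, B2–B4, B3–B5

Each bag holds 2 vertices, so the decomposition has width 1, which upper-bounds the treewidth. Any graph with an edge has treewidth ≥ 1, and G has the edge 4–3. Therefore the treewidth is 1.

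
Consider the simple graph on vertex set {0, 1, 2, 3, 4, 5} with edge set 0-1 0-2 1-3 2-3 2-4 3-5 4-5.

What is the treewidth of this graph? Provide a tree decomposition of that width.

Treewidth 2.
Bags: B1 = {2, 4, 5}  B2 = {2, 3, 5}  B3 = {0, 2, 3}  B4 = {0, 1, 3}
Tree: B1–B2, B2–B3, B3–B4

Every bag has size at most 3, so the width is 3 − 1 = 2 and tw(G) ≤ 2. For the lower bound, G contains the cycle 4–5–3–2–4, so G is not a forest; only forests have treewidth ≤ 1, hence tw(G) ≥ 2. The upper and lower bounds meet at 2, so that is the treewidth.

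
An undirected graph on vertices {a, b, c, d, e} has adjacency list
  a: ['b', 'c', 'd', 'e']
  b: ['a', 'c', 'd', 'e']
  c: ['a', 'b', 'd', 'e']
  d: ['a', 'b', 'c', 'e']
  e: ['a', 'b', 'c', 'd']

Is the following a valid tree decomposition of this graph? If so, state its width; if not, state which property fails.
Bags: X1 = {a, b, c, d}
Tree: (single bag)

A tree decomposition must satisfy three properties: every vertex lies in some bag; for every edge, both endpoints lie together in some bag; and for every vertex, the bags containing it form a connected subtree. Here vertex e appears in no bag, so the decomposition is invalid.

No — vertex e appears in no bag.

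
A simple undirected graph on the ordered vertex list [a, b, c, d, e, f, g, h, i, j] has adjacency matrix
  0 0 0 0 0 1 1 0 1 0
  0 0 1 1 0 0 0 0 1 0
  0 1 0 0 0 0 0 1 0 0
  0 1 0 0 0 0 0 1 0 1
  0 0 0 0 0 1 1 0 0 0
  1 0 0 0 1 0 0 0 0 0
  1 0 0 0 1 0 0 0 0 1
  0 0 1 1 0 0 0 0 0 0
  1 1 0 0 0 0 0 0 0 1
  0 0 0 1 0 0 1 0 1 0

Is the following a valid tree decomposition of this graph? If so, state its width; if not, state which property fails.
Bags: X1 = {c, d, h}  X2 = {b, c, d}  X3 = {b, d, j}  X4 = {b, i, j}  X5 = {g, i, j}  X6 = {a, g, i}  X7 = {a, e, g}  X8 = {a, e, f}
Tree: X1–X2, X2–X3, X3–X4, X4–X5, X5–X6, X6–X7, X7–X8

Yes; width 2.

Checking the three conditions: (i) the bags cover all of {a, b, c, d, e, f, g, h, i, j}; (ii) for each edge, some bag contains both endpoints; (iii) the bags containing any fixed vertex form a subtree. All hold, so the decomposition is valid with width 3 − 1 = 2.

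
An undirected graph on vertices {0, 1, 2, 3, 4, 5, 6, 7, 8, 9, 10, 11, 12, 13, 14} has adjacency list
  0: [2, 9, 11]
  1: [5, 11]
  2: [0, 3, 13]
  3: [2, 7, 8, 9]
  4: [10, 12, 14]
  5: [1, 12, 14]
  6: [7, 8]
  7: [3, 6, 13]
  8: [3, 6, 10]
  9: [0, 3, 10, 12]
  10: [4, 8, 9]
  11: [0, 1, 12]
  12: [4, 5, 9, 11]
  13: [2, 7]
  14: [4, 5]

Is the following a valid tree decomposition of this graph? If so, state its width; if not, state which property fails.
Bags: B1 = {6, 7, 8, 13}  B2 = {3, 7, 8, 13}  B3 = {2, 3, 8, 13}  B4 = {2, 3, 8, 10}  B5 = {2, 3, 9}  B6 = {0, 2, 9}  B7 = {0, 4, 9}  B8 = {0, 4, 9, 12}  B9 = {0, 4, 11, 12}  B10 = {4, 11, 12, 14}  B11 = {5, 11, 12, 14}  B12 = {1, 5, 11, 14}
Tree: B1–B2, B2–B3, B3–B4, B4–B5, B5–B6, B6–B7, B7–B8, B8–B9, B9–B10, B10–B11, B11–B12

No — edge (10,9) lies in no bag.

A tree decomposition must satisfy three properties: every vertex lies in some bag; for every edge, both endpoints lie together in some bag; and for every vertex, the bags containing it form a connected subtree. Here edge (10,9) lies in no bag, so the decomposition is invalid.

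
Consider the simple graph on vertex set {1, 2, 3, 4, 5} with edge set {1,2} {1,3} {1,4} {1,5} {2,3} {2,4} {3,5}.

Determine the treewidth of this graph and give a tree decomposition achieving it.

Each bag holds 3 vertices, so the decomposition has width 2, which upper-bounds the treewidth. For the lower bound, the 3 vertices {1, 2, 3} are pairwise adjacent, and any tree decomposition puts a clique entirely inside one bag — forcing width ≥ 2. Therefore the treewidth is 2.

Treewidth 2.
Bags: B1 = {1, 3, 5}  B2 = {1, 2, 3}  B3 = {1, 2, 4}
Tree: B1–B2, B2–B3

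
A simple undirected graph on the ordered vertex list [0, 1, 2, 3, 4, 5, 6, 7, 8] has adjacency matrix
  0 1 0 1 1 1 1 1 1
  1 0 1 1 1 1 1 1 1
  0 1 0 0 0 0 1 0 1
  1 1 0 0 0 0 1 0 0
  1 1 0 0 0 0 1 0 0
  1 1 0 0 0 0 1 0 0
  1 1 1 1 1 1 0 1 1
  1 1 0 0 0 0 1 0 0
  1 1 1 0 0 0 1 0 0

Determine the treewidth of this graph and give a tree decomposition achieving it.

Treewidth 3.
Bags: B1 = {0, 1, 6, 8}  B2 = {1, 2, 6, 8}  B3 = {0, 1, 5, 6}  B4 = {0, 1, 6, 7}  B5 = {0, 1, 3, 6}  B6 = {0, 1, 4, 6}
Tree: B1–B2, B1–B3, B1–B4, B4–B5, B4–B6

The largest bag has 4 vertices, giving width 3; this decomposition certifies tw(G) ≤ 3. Conversely, {0, 1, 3, 6} is a clique of size 4, and the vertices of any clique must share a bag in every tree decomposition; so some bag has ≥ 4 vertices and tw(G) ≥ 3. The upper and lower bounds meet at 3, so that is the treewidth.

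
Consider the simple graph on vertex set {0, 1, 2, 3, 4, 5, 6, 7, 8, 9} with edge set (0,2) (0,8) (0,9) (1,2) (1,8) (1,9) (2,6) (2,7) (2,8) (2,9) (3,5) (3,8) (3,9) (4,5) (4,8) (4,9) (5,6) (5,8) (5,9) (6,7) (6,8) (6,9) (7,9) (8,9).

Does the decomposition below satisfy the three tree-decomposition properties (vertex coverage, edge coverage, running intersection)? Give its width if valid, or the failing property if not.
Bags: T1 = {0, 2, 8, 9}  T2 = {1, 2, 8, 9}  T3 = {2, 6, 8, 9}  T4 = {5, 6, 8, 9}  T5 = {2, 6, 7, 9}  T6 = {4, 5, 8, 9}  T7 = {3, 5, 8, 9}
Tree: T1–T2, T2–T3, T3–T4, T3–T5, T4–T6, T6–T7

Every vertex of G appears in some bag (union = {0, 1, 2, 3, 4, 5, 6, 7, 8, 9}); every edge is covered by a bag; and for each vertex v the set of bags containing v is connected in the bag tree. The decomposition is therefore valid. The largest bag has 4 vertices, so the width is 3.

Yes; width 3.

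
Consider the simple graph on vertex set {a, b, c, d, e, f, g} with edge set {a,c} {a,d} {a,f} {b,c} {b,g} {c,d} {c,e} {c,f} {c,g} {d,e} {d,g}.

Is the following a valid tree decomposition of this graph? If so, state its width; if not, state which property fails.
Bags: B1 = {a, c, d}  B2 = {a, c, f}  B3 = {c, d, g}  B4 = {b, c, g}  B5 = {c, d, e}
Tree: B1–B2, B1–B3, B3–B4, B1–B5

Yes; width 2.

Checking the three conditions: (i) the bags cover all of {a, b, c, d, e, f, g}; (ii) for each edge, some bag contains both endpoints; (iii) the bags containing any fixed vertex form a subtree. All hold, so the decomposition is valid with width 3 − 1 = 2.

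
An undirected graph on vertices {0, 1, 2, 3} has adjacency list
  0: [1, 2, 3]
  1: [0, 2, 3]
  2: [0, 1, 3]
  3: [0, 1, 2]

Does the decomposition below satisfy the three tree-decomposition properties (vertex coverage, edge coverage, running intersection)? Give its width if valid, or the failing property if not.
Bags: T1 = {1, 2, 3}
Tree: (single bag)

No — vertex 0 appears in no bag.

A tree decomposition must satisfy three properties: every vertex lies in some bag; for every edge, both endpoints lie together in some bag; and for every vertex, the bags containing it form a connected subtree. Here vertex 0 appears in no bag, so the decomposition is invalid.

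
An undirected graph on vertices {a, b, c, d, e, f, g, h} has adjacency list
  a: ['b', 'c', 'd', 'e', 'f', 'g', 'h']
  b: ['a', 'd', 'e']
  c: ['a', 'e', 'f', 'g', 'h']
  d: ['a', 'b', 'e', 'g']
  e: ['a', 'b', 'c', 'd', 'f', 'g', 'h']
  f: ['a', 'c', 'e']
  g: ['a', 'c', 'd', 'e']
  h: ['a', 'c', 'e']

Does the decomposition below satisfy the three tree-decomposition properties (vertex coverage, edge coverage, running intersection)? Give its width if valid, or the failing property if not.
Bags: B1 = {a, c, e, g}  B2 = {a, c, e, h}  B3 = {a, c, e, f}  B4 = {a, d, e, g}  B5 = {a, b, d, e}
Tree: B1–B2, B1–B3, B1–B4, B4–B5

Yes; width 3.

Vertex coverage: the bags together contain {a, b, c, d, e, f, g, h}, the full vertex set. Edge coverage: each edge of G has both endpoints in at least one bag. Running intersection: for every vertex, the bags containing it form a connected subtree. All three properties hold, so this is a valid tree decomposition of width max|bag| − 1 = 3, and hence tw(G) ≤ 3.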